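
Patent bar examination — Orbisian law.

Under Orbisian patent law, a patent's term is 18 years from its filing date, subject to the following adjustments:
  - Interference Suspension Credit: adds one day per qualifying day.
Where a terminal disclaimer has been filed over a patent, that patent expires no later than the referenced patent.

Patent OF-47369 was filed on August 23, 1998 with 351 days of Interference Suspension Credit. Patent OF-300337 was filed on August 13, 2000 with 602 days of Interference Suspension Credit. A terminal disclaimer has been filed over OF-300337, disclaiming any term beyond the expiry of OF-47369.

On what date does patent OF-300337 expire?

Natural term of OF-300337:
  Base: filing + 18 years → 13 August 2018.
  Interference Suspension Credit: +602 days → 6 April 2020.
Expiry of referenced patent OF-47369:
  Base: filing + 18 years → 23 August 2016.
  Interference Suspension Credit: +351 days → 9 August 2017.
Terminal disclaimer: OF-300337 expires on the earlier of 6 April 2020 and 9 August 2017.

August 9, 2017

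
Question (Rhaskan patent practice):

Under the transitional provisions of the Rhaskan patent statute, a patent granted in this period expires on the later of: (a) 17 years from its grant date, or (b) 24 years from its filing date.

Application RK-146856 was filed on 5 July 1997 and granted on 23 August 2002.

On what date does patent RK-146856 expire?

(a) grant + 17 years → 23 August 2019.
(b) filing + 24 years → 5 July 2021.
Later of the two: 5 July 2021.

July 5, 2021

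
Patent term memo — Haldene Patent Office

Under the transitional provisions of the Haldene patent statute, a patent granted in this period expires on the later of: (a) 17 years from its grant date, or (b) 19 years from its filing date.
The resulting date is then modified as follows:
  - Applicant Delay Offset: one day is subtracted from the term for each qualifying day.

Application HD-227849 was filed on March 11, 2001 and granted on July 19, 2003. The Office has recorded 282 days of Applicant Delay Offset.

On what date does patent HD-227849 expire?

(a) grant + 17 years → 19 July 2020.
(b) filing + 19 years → 11 March 2020.
Later of the two: 19 July 2020.
Applicant Delay Offset: −282 days → 11 October 2019.

October 11, 2019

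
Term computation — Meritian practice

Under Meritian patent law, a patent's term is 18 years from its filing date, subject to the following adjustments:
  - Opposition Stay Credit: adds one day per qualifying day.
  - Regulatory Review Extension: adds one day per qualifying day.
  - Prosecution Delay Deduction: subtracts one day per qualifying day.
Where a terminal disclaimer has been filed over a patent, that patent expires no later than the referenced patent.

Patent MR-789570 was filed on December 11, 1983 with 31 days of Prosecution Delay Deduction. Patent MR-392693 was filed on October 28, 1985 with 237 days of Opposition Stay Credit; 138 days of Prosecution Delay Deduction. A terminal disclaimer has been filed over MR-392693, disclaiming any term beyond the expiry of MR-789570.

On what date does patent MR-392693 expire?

November 10, 2001

Natural term of MR-392693:
  Base: filing + 18 years → 28 October 2003.
  Opposition Stay Credit: +237 days → 21 June 2004.
  Prosecution Delay Deduction: −138 days → 4 February 2004.
Expiry of referenced patent MR-789570:
  Base: filing + 18 years → 11 December 2001.
  Prosecution Delay Deduction: −31 days → 10 November 2001.
Terminal disclaimer: MR-392693 expires on the earlier of 4 February 2004 and 10 November 2001.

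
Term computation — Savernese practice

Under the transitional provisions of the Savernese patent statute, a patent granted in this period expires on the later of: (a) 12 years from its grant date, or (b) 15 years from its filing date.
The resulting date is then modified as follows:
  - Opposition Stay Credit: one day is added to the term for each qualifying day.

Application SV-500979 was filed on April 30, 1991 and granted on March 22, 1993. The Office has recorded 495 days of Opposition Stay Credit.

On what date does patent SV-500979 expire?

September 7, 2007

(a) grant + 12 years → 22 March 2005.
(b) filing + 15 years → 30 April 2006.
Later of the two: 30 April 2006.
Opposition Stay Credit: +495 days → 7 September 2007.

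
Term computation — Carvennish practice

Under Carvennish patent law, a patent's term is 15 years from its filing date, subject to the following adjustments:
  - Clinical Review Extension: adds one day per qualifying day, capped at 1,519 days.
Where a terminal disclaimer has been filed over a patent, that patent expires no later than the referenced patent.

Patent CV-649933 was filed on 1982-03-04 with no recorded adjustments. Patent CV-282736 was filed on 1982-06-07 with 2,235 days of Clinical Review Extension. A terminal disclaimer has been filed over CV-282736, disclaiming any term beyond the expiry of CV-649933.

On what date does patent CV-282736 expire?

1997-03-04

Natural term of CV-282736:
  Base: filing + 15 years → 7 June 1997.
  Clinical Review Extension: 2235 days claimed exceeds the 1519-day cap, so +1519 days → 4 August 2001.
Expiry of referenced patent CV-649933:
  Base: filing + 15 years → 4 March 1997.
Terminal disclaimer: CV-282736 expires on the earlier of 4 August 2001 and 4 March 1997.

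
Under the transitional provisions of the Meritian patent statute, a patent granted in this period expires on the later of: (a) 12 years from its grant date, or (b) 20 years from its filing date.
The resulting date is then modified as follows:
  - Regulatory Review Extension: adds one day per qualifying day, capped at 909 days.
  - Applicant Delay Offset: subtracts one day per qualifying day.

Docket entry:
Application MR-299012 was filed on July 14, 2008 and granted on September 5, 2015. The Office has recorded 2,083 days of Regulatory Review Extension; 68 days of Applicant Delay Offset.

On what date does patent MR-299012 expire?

(a) grant + 12 years → 5 September 2027.
(b) filing + 20 years → 14 July 2028.
Later of the two: 14 July 2028.
Regulatory Review Extension: 2083 days claimed exceeds the 909-day cap, so +909 days → 9 January 2031.
Applicant Delay Offset: −68 days → 2 November 2030.

2030-11-02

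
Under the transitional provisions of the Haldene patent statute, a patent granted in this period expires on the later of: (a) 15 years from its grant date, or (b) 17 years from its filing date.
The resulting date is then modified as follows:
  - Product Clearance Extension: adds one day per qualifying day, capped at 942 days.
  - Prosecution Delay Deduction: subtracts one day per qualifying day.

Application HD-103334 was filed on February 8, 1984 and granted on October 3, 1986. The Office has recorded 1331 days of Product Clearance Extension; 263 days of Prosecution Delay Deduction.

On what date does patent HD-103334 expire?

(a) grant + 15 years → 3 October 2001.
(b) filing + 17 years → 8 February 2001.
Later of the two: 3 October 2001.
Product Clearance Extension: 1331 days claimed exceeds the 942-day cap, so +942 days → 2 May 2004.
Prosecution Delay Deduction: −263 days → 13 August 2003.

August 13, 2003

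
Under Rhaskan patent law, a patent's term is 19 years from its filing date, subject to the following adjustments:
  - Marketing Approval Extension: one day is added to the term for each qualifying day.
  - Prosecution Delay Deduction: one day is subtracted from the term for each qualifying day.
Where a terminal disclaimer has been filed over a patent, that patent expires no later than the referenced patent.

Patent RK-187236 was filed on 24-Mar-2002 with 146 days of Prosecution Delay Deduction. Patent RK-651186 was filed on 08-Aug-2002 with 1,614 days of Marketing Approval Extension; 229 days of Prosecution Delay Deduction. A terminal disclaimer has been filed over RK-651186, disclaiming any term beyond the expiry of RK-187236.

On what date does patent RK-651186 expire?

2020-10-29

Natural term of RK-651186:
  Base: filing + 19 years → 8 August 2021.
  Marketing Approval Extension: +1614 days → 8 January 2026.
  Prosecution Delay Deduction: −229 days → 24 May 2025.
Expiry of referenced patent RK-187236:
  Base: filing + 19 years → 24 March 2021.
  Prosecution Delay Deduction: −146 days → 29 October 2020.
Terminal disclaimer: RK-651186 expires on the earlier of 24 May 2025 and 29 October 2020.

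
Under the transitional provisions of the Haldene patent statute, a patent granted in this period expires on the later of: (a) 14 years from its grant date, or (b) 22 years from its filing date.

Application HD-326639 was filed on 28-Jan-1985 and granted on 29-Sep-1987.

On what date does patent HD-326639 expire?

(a) grant + 14 years → 29 September 2001.
(b) filing + 22 years → 28 January 2007.
Later of the two: 28 January 2007.

2007-01-28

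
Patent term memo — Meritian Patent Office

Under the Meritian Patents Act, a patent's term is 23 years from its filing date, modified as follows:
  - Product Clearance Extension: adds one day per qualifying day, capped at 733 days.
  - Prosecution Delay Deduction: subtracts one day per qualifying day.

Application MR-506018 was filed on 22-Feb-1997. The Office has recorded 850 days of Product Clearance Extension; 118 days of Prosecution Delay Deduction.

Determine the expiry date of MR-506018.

Base term: filing date + 23 years → 22 February 2020.
Product Clearance Extension: 850 days claimed exceeds the 733-day cap, so +733 days → 24 February 2022.
Prosecution Delay Deduction: −118 days → 29 October 2021.

2021-10-29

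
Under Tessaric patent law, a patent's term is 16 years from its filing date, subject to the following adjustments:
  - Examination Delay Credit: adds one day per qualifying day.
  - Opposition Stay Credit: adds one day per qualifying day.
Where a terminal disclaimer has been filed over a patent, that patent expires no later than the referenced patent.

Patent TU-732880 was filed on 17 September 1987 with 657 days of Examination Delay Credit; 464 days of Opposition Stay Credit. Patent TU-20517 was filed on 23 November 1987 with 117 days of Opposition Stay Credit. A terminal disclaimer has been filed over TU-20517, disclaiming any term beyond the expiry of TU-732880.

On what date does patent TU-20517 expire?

Natural term of TU-20517:
  Base: filing + 16 years → 23 November 2003.
  Opposition Stay Credit: +117 days → 19 March 2004.
Expiry of referenced patent TU-732880:
  Base: filing + 16 years → 17 September 2003.
  Examination Delay Credit: +657 days → 5 July 2005.
  Opposition Stay Credit: +464 days → 12 October 2006.
Terminal disclaimer: TU-20517 expires on the earlier of 19 March 2004 and 12 October 2006.

2004-03-19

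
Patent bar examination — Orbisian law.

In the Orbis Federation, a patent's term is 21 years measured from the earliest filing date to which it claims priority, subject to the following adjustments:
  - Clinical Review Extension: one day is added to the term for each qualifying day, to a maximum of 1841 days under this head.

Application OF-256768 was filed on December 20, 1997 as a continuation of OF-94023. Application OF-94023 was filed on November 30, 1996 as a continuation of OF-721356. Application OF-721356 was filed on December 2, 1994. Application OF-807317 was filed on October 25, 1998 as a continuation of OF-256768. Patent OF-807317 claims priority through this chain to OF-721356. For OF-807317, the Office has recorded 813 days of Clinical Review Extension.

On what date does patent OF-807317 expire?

February 22, 2018

Earliest priority filing: 2 December 1994.
Base term: 2 December 1994 + 21 years → 2 December 2015.
Clinical Review Extension: 813 days (within the 1841-day cap) → +813 days → 22 February 2018.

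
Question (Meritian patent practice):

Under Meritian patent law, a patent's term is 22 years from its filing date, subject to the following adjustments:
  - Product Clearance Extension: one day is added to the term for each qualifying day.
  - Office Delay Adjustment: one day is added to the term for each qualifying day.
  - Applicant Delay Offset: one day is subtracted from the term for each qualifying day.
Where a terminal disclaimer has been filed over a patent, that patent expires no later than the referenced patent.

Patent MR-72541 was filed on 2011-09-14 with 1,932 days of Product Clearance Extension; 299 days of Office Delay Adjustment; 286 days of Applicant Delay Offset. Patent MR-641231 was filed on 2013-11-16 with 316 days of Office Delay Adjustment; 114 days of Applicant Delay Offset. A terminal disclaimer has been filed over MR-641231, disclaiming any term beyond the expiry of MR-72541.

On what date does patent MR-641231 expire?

Natural term of MR-641231:
  Base: filing + 22 years → 16 November 2035.
  Office Delay Adjustment: +316 days → 27 September 2036.
  Applicant Delay Offset: −114 days → 5 June 2036.
Expiry of referenced patent MR-72541:
  Base: filing + 22 years → 14 September 2033.
  Product Clearance Extension: +1932 days → 29 December 2038.
  Office Delay Adjustment: +299 days → 24 October 2039.
  Applicant Delay Offset: −286 days → 11 January 2039.
Terminal disclaimer: MR-641231 expires on the earlier of 5 June 2036 and 11 January 2039.

June 5, 2036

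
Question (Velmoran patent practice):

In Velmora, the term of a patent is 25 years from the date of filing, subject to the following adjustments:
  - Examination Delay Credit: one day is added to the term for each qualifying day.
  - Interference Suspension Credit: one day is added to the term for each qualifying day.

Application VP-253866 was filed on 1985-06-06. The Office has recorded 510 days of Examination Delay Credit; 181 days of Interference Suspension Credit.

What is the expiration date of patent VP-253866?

2012-04-27

Base term: filing date + 25 years → 6 June 2010.
Examination Delay Credit: +510 days → 29 October 2011.
Interference Suspension Credit: +181 days → 27 April 2012.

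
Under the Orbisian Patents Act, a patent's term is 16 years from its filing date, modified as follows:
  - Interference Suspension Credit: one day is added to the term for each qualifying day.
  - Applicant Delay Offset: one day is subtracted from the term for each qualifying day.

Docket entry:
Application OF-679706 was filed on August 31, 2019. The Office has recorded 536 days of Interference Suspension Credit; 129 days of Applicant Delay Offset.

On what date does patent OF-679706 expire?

October 11, 2036

Base term: filing date + 16 years → 31 August 2035.
Interference Suspension Credit: +536 days → 17 February 2037.
Applicant Delay Offset: −129 days → 11 October 2036.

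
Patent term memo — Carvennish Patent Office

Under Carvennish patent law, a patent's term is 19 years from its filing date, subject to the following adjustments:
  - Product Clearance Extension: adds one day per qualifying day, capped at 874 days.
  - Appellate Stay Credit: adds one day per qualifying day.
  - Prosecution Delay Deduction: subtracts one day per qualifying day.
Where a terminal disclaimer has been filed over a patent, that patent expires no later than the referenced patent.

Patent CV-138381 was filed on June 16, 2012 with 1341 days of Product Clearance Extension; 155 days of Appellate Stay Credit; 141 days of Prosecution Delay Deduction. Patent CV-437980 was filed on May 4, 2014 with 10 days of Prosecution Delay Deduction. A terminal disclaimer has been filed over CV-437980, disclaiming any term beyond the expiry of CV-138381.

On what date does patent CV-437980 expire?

Natural term of CV-437980:
  Base: filing + 19 years → 4 May 2033.
  Prosecution Delay Deduction: −10 days → 24 April 2033.
Expiry of referenced patent CV-138381:
  Base: filing + 19 years → 16 June 2031.
  Product Clearance Extension: 1341 days claimed exceeds the 874-day cap, so +874 days → 6 November 2033.
  Appellate Stay Credit: +155 days → 10 April 2034.
  Prosecution Delay Deduction: −141 days → 20 November 2033.
Terminal disclaimer: CV-437980 expires on the earlier of 24 April 2033 and 20 November 2033.

2033-04-24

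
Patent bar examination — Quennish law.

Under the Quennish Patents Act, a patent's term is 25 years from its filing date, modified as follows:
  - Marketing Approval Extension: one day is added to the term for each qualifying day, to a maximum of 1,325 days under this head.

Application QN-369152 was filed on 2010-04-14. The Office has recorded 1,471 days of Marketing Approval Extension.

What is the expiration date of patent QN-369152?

2038-11-29

Base term: filing date + 25 years → 14 April 2035.
Marketing Approval Extension: 1471 days claimed exceeds the 1325-day cap, so +1325 days → 29 November 2038.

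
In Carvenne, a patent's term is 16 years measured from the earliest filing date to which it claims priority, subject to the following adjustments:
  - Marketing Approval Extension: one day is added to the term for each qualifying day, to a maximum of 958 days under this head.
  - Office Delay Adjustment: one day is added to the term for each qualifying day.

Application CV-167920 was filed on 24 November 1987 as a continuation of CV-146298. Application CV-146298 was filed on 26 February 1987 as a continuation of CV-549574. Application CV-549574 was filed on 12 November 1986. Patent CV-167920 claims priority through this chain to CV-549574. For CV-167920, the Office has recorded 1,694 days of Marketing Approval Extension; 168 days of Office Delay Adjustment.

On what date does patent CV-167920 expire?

December 12, 2005

Earliest priority filing: 12 November 1986.
Base term: 12 November 1986 + 16 years → 12 November 2002.
Marketing Approval Extension: 1694 days claimed exceeds the 958-day cap, so +958 days → 27 June 2005.
Office Delay Adjustment: +168 days → 12 December 2005.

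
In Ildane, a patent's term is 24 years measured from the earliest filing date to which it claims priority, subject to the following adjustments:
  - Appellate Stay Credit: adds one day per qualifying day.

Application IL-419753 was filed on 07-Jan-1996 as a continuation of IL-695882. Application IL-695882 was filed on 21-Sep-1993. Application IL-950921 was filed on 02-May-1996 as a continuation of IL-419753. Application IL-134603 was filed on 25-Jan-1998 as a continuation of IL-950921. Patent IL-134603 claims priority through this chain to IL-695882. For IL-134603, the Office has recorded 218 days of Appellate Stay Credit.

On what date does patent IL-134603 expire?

Earliest priority filing: 21 September 1993.
Base term: 21 September 1993 + 24 years → 21 September 2017.
Appellate Stay Credit: +218 days → 27 April 2018.

2018-04-27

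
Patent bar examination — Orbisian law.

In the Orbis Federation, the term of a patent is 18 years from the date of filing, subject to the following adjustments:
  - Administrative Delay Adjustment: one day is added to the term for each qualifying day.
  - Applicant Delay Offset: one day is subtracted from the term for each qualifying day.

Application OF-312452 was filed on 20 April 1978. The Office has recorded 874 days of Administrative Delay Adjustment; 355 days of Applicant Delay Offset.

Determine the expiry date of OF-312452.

Base term: filing date + 18 years → 20 April 1996.
Administrative Delay Adjustment: +874 days → 11 September 1998.
Applicant Delay Offset: −355 days → 21 September 1997.

1997-09-21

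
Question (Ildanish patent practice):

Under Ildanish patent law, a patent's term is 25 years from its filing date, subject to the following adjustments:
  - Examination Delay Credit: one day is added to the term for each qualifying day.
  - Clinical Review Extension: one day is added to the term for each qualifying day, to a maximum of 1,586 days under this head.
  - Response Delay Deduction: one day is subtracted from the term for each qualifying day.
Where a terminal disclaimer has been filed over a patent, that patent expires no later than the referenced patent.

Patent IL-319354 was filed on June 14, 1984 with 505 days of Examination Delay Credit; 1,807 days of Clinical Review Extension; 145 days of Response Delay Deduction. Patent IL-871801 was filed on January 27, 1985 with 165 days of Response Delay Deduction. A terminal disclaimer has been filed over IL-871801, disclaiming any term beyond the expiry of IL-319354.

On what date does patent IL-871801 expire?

August 15, 2009

Natural term of IL-871801:
  Base: filing + 25 years → 27 January 2010.
  Response Delay Deduction: −165 days → 15 August 2009.
Expiry of referenced patent IL-319354:
  Base: filing + 25 years → 14 June 2009.
  Examination Delay Credit: +505 days → 1 November 2010.
  Clinical Review Extension: 1807 days claimed exceeds the 1586-day cap, so +1586 days → 6 March 2015.
  Response Delay Deduction: −145 days → 12 October 2014.
Terminal disclaimer: IL-871801 expires on the earlier of 15 August 2009 and 12 October 2014.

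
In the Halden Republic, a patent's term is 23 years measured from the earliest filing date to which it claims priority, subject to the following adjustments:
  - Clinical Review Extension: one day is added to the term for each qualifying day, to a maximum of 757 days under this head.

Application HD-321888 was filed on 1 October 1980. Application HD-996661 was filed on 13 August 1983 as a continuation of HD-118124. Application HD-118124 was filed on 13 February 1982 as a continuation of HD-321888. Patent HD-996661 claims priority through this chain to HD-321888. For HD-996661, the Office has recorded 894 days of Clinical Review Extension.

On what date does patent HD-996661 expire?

2005-10-27

Earliest priority filing: 1 October 1980.
Base term: 1 October 1980 + 23 years → 1 October 2003.
Clinical Review Extension: 894 days claimed exceeds the 757-day cap, so +757 days → 27 October 2005.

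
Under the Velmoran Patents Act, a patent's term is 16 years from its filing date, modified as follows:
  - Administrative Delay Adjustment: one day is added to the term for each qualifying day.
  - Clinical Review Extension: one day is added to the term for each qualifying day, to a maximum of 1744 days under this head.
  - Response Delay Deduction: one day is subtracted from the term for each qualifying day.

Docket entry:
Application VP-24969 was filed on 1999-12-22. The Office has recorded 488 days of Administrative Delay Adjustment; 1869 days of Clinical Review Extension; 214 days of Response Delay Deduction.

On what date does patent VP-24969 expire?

2021-07-01

Base term: filing date + 16 years → 22 December 2015.
Administrative Delay Adjustment: +488 days → 23 April 2017.
Clinical Review Extension: 1869 days claimed exceeds the 1744-day cap, so +1744 days → 31 January 2022.
Response Delay Deduction: −214 days → 1 July 2021.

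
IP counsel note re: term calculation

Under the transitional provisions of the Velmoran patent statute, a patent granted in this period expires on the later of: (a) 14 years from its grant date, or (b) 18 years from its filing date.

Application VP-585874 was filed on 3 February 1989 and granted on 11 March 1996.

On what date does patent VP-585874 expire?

March 11, 2010

(a) grant + 14 years → 11 March 2010.
(b) filing + 18 years → 3 February 2007.
Later of the two: 11 March 2010.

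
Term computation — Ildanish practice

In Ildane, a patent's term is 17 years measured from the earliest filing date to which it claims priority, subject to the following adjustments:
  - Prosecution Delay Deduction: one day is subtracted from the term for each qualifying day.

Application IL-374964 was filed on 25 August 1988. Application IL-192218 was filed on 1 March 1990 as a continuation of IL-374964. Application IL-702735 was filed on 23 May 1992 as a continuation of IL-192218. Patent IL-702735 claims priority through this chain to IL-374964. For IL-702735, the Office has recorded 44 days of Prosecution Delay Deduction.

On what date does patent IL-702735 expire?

Earliest priority filing: 25 August 1988.
Base term: 25 August 1988 + 17 years → 25 August 2005.
Prosecution Delay Deduction: −44 days → 12 July 2005.

2005-07-12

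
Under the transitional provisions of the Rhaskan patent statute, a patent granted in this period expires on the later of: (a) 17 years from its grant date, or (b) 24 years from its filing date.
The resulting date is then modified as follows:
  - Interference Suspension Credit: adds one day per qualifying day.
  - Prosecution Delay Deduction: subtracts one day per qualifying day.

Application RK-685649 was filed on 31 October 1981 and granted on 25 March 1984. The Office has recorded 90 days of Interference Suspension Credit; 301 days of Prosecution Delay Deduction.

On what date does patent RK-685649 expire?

2005-04-03

(a) grant + 17 years → 25 March 2001.
(b) filing + 24 years → 31 October 2005.
Later of the two: 31 October 2005.
Interference Suspension Credit: +90 days → 29 January 2006.
Prosecution Delay Deduction: −301 days → 3 April 2005.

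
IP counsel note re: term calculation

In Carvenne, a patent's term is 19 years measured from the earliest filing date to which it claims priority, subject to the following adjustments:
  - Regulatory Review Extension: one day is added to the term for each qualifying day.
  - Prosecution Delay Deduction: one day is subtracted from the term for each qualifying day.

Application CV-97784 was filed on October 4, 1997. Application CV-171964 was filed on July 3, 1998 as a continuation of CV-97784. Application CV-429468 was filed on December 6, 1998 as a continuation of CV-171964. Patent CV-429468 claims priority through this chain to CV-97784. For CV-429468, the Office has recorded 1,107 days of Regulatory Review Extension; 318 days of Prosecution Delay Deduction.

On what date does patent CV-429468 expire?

December 2, 2018

Earliest priority filing: 4 October 1997.
Base term: 4 October 1997 + 19 years → 4 October 2016.
Regulatory Review Extension: +1107 days → 16 October 2019.
Prosecution Delay Deduction: −318 days → 2 December 2018.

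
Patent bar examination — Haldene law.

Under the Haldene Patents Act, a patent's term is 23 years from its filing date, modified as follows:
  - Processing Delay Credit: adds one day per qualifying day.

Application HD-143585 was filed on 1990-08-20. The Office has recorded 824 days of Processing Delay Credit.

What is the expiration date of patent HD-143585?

Base term: filing date + 23 years → 20 August 2013.
Processing Delay Credit: +824 days → 22 November 2015.

November 22, 2015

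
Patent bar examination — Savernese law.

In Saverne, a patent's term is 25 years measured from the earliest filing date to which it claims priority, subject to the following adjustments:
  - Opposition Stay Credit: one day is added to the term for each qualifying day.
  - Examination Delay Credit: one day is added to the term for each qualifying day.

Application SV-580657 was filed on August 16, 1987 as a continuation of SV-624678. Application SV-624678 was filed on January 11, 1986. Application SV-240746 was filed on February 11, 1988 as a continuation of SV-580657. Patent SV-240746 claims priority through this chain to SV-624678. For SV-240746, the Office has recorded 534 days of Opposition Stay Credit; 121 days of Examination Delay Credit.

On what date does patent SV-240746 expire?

Earliest priority filing: 11 January 1986.
Base term: 11 January 1986 + 25 years → 11 January 2011.
Opposition Stay Credit: +534 days → 28 June 2012.
Examination Delay Credit: +121 days → 27 October 2012.

October 27, 2012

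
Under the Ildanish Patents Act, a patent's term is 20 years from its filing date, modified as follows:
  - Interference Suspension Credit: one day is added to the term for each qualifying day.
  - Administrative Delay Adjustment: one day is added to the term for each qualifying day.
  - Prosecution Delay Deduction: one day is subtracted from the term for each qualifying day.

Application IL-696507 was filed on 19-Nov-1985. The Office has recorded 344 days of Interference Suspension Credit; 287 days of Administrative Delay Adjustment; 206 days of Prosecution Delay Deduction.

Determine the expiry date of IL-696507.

Base term: filing date + 20 years → 19 November 2005.
Interference Suspension Credit: +344 days → 29 October 2006.
Administrative Delay Adjustment: +287 days → 12 August 2007.
Prosecution Delay Deduction: −206 days → 18 January 2007.

2007-01-18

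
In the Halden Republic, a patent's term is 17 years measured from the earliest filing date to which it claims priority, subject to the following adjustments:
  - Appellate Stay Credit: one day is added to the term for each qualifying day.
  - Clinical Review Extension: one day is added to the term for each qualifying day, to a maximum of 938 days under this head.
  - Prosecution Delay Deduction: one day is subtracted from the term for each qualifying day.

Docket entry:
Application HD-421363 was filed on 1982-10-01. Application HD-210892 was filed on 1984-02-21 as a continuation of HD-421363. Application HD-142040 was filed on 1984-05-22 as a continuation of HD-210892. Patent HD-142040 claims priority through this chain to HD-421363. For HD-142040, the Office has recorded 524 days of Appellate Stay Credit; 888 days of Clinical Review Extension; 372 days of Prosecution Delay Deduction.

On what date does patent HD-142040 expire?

Earliest priority filing: 1 October 1982.
Base term: 1 October 1982 + 17 years → 1 October 1999.
Appellate Stay Credit: +524 days → 8 March 2001.
Clinical Review Extension: 888 days (within the 938-day cap) → +888 days → 13 August 2003.
Prosecution Delay Deduction: −372 days → 6 August 2002.

August 6, 2002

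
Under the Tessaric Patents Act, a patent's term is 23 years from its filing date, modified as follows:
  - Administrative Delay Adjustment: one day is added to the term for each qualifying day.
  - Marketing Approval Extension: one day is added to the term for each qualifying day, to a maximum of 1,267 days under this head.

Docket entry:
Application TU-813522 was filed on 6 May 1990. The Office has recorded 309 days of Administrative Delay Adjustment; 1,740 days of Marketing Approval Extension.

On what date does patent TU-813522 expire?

August 29, 2017

Base term: filing date + 23 years → 6 May 2013.
Administrative Delay Adjustment: +309 days → 11 March 2014.
Marketing Approval Extension: 1740 days claimed exceeds the 1267-day cap, so +1267 days → 29 August 2017.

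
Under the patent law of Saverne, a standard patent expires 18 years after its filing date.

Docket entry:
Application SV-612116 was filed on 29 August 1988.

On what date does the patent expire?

2006-08-29

Filing date + 18 years → 29 August 2006.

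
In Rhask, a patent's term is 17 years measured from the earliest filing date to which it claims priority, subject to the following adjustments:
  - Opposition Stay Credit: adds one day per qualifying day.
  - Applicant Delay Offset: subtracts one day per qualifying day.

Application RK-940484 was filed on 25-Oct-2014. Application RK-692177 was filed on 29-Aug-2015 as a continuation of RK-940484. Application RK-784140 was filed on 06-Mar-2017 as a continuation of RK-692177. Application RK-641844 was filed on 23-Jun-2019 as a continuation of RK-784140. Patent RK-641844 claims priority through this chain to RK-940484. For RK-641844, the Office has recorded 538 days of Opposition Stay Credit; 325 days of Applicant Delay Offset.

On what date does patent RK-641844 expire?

Earliest priority filing: 25 October 2014.
Base term: 25 October 2014 + 17 years → 25 October 2031.
Opposition Stay Credit: +538 days → 15 April 2033.
Applicant Delay Offset: −325 days → 25 May 2032.

2032-05-25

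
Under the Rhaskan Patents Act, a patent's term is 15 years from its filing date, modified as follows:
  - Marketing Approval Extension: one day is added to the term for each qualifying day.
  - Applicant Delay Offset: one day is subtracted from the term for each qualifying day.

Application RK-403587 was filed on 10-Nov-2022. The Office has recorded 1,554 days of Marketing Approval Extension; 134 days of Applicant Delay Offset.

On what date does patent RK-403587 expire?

Base term: filing date + 15 years → 10 November 2037.
Marketing Approval Extension: +1554 days → 11 February 2042.
Applicant Delay Offset: −134 days → 30 September 2041.

2041-09-30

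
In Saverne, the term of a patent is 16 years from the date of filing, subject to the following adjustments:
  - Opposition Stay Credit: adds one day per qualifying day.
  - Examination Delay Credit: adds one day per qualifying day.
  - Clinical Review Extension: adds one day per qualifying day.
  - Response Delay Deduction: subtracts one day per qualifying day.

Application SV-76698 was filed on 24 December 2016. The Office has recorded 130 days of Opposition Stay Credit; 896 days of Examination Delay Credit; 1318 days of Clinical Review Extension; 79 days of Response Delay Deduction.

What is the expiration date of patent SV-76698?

2039-03-08

Base term: filing date + 16 years → 24 December 2032.
Opposition Stay Credit: +130 days → 3 May 2033.
Examination Delay Credit: +896 days → 16 October 2035.
Clinical Review Extension: +1318 days → 26 May 2039.
Response Delay Deduction: −79 days → 8 March 2039.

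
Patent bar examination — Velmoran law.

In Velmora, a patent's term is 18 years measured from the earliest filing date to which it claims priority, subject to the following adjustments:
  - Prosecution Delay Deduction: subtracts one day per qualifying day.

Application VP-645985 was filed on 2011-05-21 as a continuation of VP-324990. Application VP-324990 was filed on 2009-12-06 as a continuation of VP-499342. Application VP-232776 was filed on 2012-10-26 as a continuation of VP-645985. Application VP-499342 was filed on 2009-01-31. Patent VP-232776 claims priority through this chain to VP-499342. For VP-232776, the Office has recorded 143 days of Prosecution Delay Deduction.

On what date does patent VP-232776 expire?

September 10, 2026

Earliest priority filing: 31 January 2009.
Base term: 31 January 2009 + 18 years → 31 January 2027.
Prosecution Delay Deduction: −143 days → 10 September 2026.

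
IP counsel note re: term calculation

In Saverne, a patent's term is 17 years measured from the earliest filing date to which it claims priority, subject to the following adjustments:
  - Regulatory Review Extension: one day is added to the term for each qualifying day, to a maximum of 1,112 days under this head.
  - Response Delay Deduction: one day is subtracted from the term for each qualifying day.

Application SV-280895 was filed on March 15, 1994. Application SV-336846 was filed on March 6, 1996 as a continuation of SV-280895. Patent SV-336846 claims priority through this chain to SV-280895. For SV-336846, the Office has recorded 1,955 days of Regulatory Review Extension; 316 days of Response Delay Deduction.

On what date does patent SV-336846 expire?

2013-05-19

Earliest priority filing: 15 March 1994.
Base term: 15 March 1994 + 17 years → 15 March 2011.
Regulatory Review Extension: 1955 days claimed exceeds the 1112-day cap, so +1112 days → 31 March 2014.
Response Delay Deduction: −316 days → 19 May 2013.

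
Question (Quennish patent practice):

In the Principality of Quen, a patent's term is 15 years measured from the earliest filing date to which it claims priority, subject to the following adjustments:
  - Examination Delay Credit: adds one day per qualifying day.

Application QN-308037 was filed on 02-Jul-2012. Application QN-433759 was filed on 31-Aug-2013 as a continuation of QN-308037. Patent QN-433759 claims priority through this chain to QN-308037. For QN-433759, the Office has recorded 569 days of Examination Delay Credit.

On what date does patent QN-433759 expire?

January 21, 2029

Earliest priority filing: 2 July 2012.
Base term: 2 July 2012 + 15 years → 2 July 2027.
Examination Delay Credit: +569 days → 21 January 2029.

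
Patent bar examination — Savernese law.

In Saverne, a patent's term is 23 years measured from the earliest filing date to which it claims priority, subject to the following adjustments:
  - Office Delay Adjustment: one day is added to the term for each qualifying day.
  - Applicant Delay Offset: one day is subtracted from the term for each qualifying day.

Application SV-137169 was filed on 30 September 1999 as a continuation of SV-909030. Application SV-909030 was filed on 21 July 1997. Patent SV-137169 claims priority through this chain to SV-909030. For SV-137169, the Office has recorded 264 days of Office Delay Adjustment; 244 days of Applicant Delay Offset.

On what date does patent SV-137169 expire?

2020-08-10

Earliest priority filing: 21 July 1997.
Base term: 21 July 1997 + 23 years → 21 July 2020.
Office Delay Adjustment: +264 days → 11 April 2021.
Applicant Delay Offset: −244 days → 10 August 2020.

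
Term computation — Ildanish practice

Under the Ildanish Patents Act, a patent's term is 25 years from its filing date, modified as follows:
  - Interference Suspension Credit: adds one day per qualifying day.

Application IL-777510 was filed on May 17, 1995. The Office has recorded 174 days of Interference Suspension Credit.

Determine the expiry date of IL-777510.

2020-11-07

Base term: filing date + 25 years → 17 May 2020.
Interference Suspension Credit: +174 days → 7 November 2020.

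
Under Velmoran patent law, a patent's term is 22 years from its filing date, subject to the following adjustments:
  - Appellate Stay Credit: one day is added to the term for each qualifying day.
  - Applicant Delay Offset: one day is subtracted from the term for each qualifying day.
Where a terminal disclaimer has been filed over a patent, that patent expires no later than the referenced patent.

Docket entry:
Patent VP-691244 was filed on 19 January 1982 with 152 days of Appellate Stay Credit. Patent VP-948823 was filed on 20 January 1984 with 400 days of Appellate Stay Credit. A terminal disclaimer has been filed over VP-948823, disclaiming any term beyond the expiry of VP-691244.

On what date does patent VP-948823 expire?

June 19, 2004

Natural term of VP-948823:
  Base: filing + 22 years → 20 January 2006.
  Appellate Stay Credit: +400 days → 24 February 2007.
Expiry of referenced patent VP-691244:
  Base: filing + 22 years → 19 January 2004.
  Appellate Stay Credit: +152 days → 19 June 2004.
Terminal disclaimer: VP-948823 expires on the earlier of 24 February 2007 and 19 June 2004.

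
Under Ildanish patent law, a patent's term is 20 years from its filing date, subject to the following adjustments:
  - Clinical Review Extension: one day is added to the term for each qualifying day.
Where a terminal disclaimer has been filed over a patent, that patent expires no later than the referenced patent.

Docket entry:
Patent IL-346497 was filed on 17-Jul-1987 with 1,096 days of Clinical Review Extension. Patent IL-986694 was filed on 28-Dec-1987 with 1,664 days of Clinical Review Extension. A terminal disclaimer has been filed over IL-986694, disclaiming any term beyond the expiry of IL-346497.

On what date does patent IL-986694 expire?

Natural term of IL-986694:
  Base: filing + 20 years → 28 December 2007.
  Clinical Review Extension: +1664 days → 18 July 2012.
Expiry of referenced patent IL-346497:
  Base: filing + 20 years → 17 July 2007.
  Clinical Review Extension: +1096 days → 17 July 2010.
Terminal disclaimer: IL-986694 expires on the earlier of 18 July 2012 and 17 July 2010.

2010-07-17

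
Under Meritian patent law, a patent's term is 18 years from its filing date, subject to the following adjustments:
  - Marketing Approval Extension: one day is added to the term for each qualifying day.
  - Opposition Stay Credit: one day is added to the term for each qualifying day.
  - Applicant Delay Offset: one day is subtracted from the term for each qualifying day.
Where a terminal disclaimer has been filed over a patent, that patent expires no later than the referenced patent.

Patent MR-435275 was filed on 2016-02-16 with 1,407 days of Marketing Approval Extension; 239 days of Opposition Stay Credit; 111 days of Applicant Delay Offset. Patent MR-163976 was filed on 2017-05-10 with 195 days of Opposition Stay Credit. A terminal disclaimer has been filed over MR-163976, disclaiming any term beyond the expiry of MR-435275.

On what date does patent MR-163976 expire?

Natural term of MR-163976:
  Base: filing + 18 years → 10 May 2035.
  Opposition Stay Credit: +195 days → 21 November 2035.
Expiry of referenced patent MR-435275:
  Base: filing + 18 years → 16 February 2034.
  Marketing Approval Extension: +1407 days → 24 December 2037.
  Opposition Stay Credit: +239 days → 20 August 2038.
  Applicant Delay Offset: −111 days → 1 May 2038.
Terminal disclaimer: MR-163976 expires on the earlier of 21 November 2035 and 1 May 2038.

November 21, 2035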